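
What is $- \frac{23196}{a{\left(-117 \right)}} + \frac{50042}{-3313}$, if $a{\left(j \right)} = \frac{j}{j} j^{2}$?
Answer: $- \frac{253957762}{15117219} \approx -16.799$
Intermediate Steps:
$a{\left(j \right)} = j^{2}$ ($a{\left(j \right)} = 1 j^{2} = j^{2}$)
$- \frac{23196}{a{\left(-117 \right)}} + \frac{50042}{-3313} = - \frac{23196}{\left(-117\right)^{2}} + \frac{50042}{-3313} = - \frac{23196}{13689} + 50042 \left(- \frac{1}{3313}\right) = \left(-23196\right) \frac{1}{13689} - \frac{50042}{3313} = - \frac{7732}{4563} - \frac{50042}{3313} = - \frac{253957762}{15117219}$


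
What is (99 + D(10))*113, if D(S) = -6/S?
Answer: 55596/5 ≈ 11119.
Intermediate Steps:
(99 + D(10))*113 = (99 - 6/10)*113 = (99 - 6*1/10)*113 = (99 - 3/5)*113 = (492/5)*113 = 55596/5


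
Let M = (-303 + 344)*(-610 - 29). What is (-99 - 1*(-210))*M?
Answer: -2908089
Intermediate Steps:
M = -26199 (M = 41*(-639) = -26199)
(-99 - 1*(-210))*M = (-99 - 1*(-210))*(-26199) = (-99 + 210)*(-26199) = 111*(-26199) = -2908089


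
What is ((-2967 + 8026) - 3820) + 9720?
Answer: 10959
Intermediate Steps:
((-2967 + 8026) - 3820) + 9720 = (5059 - 3820) + 9720 = 1239 + 9720 = 10959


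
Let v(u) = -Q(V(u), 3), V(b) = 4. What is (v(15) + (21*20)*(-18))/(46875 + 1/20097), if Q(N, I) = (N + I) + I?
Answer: -76067145/471023438 ≈ -0.16149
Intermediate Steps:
Q(N, I) = N + 2*I (Q(N, I) = (I + N) + I = N + 2*I)
v(u) = -10 (v(u) = -(4 + 2*3) = -(4 + 6) = -1*10 = -10)
(v(15) + (21*20)*(-18))/(46875 + 1/20097) = (-10 + (21*20)*(-18))/(46875 + 1/20097) = (-10 + 420*(-18))/(46875 + 1/20097) = (-10 - 7560)/(942046876/20097) = -7570*20097/942046876 = -76067145/471023438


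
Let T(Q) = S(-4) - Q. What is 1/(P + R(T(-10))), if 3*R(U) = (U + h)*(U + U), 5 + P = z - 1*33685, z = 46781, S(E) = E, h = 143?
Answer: 1/13687 ≈ 7.3062e-5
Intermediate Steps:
T(Q) = -4 - Q
P = 13091 (P = -5 + (46781 - 1*33685) = -5 + (46781 - 33685) = -5 + 13096 = 13091)
R(U) = 2*U*(143 + U)/3 (R(U) = ((U + 143)*(U + U))/3 = ((143 + U)*(2*U))/3 = (2*U*(143 + U))/3 = 2*U*(143 + U)/3)
1/(P + R(T(-10))) = 1/(13091 + 2*(-4 - 1*(-10))*(143 + (-4 - 1*(-10)))/3) = 1/(13091 + 2*(-4 + 10)*(143 + (-4 + 10))/3) = 1/(13091 + (⅔)*6*(143 + 6)) = 1/(13091 + (⅔)*6*149) = 1/(13091 + 596) = 1/13687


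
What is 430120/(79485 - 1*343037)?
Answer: -53765/32944 ≈ -1.6320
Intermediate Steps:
430120/(79485 - 1*343037) = 430120/(79485 - 343037) = 430120/(-263552) = 430120*(-1/263552) = -53765/32944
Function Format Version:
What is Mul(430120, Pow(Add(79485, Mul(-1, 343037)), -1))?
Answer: Rational(-53765, 32944) ≈ -1.6320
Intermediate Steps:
Mul(430120, Pow(Add(79485, Mul(-1, 343037)), -1)) = Mul(430120, Pow(Add(79485, -343037), -1)) = Mul(430120, Pow(-263552, -1)) = Mul(430120, Rational(-1, 263552)) = Rational(-53765, 32944)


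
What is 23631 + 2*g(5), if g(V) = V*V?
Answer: 23681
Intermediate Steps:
g(V) = V²
23631 + 2*g(5) = 23631 + 2*5² = 23631 + 2*25 = 23631 + 50 = 23681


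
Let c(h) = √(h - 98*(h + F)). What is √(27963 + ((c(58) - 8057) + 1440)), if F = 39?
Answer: √(21346 + 2*I*√2362) ≈ 146.1 + 0.3326*I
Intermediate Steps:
c(h) = √(-3822 - 97*h) (c(h) = √(h - 98*(h + 39)) = √(h - 98*(39 + h)) = √(h + (-3822 - 98*h)) = √(-3822 - 97*h))
√(27963 + ((c(58) - 8057) + 1440)) = √(27963 + ((√(-3822 - 97*58) - 8057) + 1440)) = √(27963 + ((√(-3822 - 5626) - 8057) + 1440)) = √(27963 + ((√(-9448) - 8057) + 1440)) = √(27963 + ((2*I*√2362 - 8057) + 1440)) = √(27963 + ((-8057 + 2*I*√2362) + 1440)) = √(27963 + (-6617 + 2*I*√2362)) = √(21346 + 2*I*√2362)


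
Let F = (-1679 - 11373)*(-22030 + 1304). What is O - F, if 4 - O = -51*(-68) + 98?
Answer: -270519314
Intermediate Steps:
F = 270515752 (F = -13052*(-20726) = 270515752)
O = -3562 (O = 4 - (-51*(-68) + 98) = 4 - (3468 + 98) = 4 - 1*3566 = 4 - 3566 = -3562)
O - F = -3562 - 1*270515752 = -3562 - 270515752 = -270519314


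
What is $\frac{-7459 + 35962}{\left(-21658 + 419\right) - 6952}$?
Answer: $- \frac{9501}{9397} \approx -1.0111$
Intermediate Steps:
$\frac{-7459 + 35962}{\left(-21658 + 419\right) - 6952} = \frac{28503}{-21239 - 6952} = \frac{28503}{-28191} = 28503 \left(- \frac{1}{28191}\right) = - \frac{9501}{9397}$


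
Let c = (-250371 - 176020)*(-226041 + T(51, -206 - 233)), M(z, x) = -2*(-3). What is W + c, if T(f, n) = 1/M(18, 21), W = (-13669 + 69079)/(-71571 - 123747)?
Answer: 6275031971119075/65106 ≈ 9.6382e+10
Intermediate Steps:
M(z, x) = 6
W = -9235/32553 (W = 55410/(-195318) = 55410*(-1/195318) = -9235/32553 ≈ -0.28369)
T(f, n) = ⅙ (T(f, n) = 1/6 = ⅙)
c = 578290661795/6 (c = (-250371 - 176020)*(-226041 + ⅙) = -426391*(-1356245/6) = 578290661795/6 ≈ 9.6382e+10)
W + c = -9235/32553 + 578290661795/6 = 6275031971119075/65106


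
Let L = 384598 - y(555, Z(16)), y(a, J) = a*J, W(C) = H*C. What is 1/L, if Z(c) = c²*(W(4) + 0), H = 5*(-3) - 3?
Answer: 1/10614358 ≈ 9.4212e-8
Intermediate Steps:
H = -18 (H = -15 - 3 = -18)
W(C) = -18*C
Z(c) = -72*c² (Z(c) = c²*(-18*4 + 0) = c²*(-72 + 0) = c²*(-72) = -72*c²)
y(a, J) = J*a
L = 10614358 (L = 384598 - (-72*16²)*555 = 384598 - (-72*256)*555 = 384598 - (-18432)*555 = 384598 - 1*(-10229760) = 384598 + 10229760 = 10614358)
1/L = 1/10614358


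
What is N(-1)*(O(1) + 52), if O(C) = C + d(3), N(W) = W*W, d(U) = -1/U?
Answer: 158/3 ≈ 52.667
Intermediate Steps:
N(W) = W²
O(C) = -⅓ + C (O(C) = C - 1/3 = C - 1*⅓ = C - ⅓ = -⅓ + C)
N(-1)*(O(1) + 52) = (-1)²*((-⅓ + 1) + 52) = 1*(⅔ + 52) = 1*(158/3) = 158/3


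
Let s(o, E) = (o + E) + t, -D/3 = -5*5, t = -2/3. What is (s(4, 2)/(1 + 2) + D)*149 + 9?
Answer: 103040/9 ≈ 11449.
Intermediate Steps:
t = -⅔ (t = -2*⅓ = -⅔ ≈ -0.66667)
D = 75 (D = -(-15)*5 = -3*(-25) = 75)
s(o, E) = -⅔ + E + o (s(o, E) = (o + E) - ⅔ = (E + o) - ⅔ = -⅔ + E + o)
(s(4, 2)/(1 + 2) + D)*149 + 9 = ((-⅔ + 2 + 4)/(1 + 2) + 75)*149 + 9 = ((16/3)/3 + 75)*149 + 9 = ((16/3)*(⅓) + 75)*149 + 9 = (16/9 + 75)*149 + 9 = (691/9)*149 + 9 = 102959/9 + 9 = 103040/9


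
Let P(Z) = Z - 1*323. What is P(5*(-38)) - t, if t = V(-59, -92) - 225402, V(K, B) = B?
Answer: 224981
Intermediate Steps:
P(Z) = -323 + Z (P(Z) = Z - 323 = -323 + Z)
t = -225494 (t = -92 - 225402 = -225494)
P(5*(-38)) - t = (-323 + 5*(-38)) - 1*(-225494) = (-323 - 190) + 225494 = -513 + 225494 = 224981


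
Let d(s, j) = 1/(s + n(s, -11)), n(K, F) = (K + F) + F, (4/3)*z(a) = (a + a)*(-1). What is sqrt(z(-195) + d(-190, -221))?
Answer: 2*sqrt(2954298)/201 ≈ 17.103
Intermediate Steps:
z(a) = -3*a/2 (z(a) = 3*((a + a)*(-1))/4 = 3*((2*a)*(-1))/4 = 3*(-2*a)/4 = -3*a/2)
n(K, F) = K + 2*F (n(K, F) = (F + K) + F = K + 2*F)
d(s, j) = 1/(-22 + 2*s) (d(s, j) = 1/(s + (s + 2*(-11))) = 1/(s + (s - 22)) = 1/(s + (-22 + s)) = 1/(-22 + 2*s))
sqrt(z(-195) + d(-190, -221)) = sqrt(-3/2*(-195) + 1/(2*(-11 - 190))) = sqrt(585/2 + (1/2)/(-201)) = sqrt(585/2 + (1/2)*(-1/201)) = sqrt(585/2 - 1/402) = sqrt(58792/201) = 2*sqrt(2954298)/201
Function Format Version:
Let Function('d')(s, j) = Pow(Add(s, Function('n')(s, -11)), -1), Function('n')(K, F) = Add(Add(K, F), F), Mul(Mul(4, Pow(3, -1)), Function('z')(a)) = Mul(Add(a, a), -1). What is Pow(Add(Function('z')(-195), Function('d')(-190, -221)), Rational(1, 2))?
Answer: Mul(Rational(2, 201), Pow(2954298, Rational(1, 2))) ≈ 17.103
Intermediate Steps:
Function('z')(a) = Mul(Rational(-3, 2), a) (Function('z')(a) = Mul(Rational(3, 4), Mul(Add(a, a), -1)) = Mul(Rational(3, 4), Mul(Mul(2, a), -1)) = Mul(Rational(3, 4), Mul(-2, a)) = Mul(Rational(-3, 2), a))
Function('n')(K, F) = Add(K, Mul(2, F)) (Function('n')(K, F) = Add(Add(F, K), F) = Add(K, Mul(2, F)))
Function('d')(s, j) = Pow(Add(-22, Mul(2, s)), -1) (Function('d')(s, j) = Pow(Add(s, Add(s, Mul(2, -11))), -1) = Pow(Add(s, Add(s, -22)), -1) = Pow(Add(s, Add(-22, s)), -1) = Pow(Add(-22, Mul(2, s)), -1))
Pow(Add(Function('z')(-195), Function('d')(-190, -221)), Rational(1, 2)) = Pow(Add(Mul(Rational(-3, 2), -195), Mul(Rational(1, 2), Pow(Add(-11, -190), -1))), Rational(1, 2)) = Pow(Add(Rational(585, 2), Mul(Rational(1, 2), Pow(-201, -1))), Rational(1, 2)) = Pow(Add(Rational(585, 2), Mul(Rational(1, 2), Rational(-1, 201))), Rational(1, 2)) = Pow(Add(Rational(585, 2), Rational(-1, 402)), Rational(1, 2)) = Pow(Rational(58792, 201), Rational(1, 2)) = Mul(Rational(2, 201), Pow(2954298, Rational(1, 2)))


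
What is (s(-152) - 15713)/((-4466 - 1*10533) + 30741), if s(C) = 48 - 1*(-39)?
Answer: -7813/7871 ≈ -0.99263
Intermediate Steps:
s(C) = 87 (s(C) = 48 + 39 = 87)
(s(-152) - 15713)/((-4466 - 1*10533) + 30741) = (87 - 15713)/((-4466 - 1*10533) + 30741) = -15626/((-4466 - 10533) + 30741) = -15626/(-14999 + 30741) = -15626/15742 = -15626*1/15742 = -7813/7871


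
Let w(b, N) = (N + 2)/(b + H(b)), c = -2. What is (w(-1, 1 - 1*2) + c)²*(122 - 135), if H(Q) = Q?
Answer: -325/4 ≈ -81.250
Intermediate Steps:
w(b, N) = (2 + N)/(2*b) (w(b, N) = (N + 2)/(b + b) = (2 + N)/((2*b)) = (2 + N)*(1/(2*b)) = (2 + N)/(2*b))
(w(-1, 1 - 1*2) + c)²*(122 - 135) = ((½)*(2 + (1 - 1*2))/(-1) - 2)²*(122 - 135) = ((½)*(-1)*(2 + (1 - 2)) - 2)²*(-13) = ((½)*(-1)*(2 - 1) - 2)²*(-13) = ((½)*(-1)*1 - 2)²*(-13) = (-½ - 2)²*(-13) = (-5/2)²*(-13) = (25/4)*(-13) = -325/4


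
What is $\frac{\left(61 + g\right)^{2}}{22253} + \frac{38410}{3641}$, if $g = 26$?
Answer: $\frac{80208769}{7365743} \approx 10.889$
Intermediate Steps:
$\frac{\left(61 + g\right)^{2}}{22253} + \frac{38410}{3641} = \frac{\left(61 + 26\right)^{2}}{22253} + \frac{38410}{3641} = 87^{2} \cdot \frac{1}{22253} + 38410 \cdot \frac{1}{3641} = 7569 \cdot \frac{1}{22253} + \frac{38410}{3641} = \frac{7569}{22253} + \frac{38410}{3641} = \frac{80208769}{7365743}$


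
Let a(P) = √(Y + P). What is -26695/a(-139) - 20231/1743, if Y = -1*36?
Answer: -20231/1743 + 5339*I*√7/7 ≈ -11.607 + 2018.0*I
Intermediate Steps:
Y = -36
a(P) = √(-36 + P)
-26695/a(-139) - 20231/1743 = -26695/√(-36 - 139) - 20231/1743 = -26695*(-I*√7/35) - 20231*1/1743 = -26695*(-I*√7/35) - 20231/1743 = -(-5339)*I*√7/7 - 20231/1743 = 5339*I*√7/7 - 20231/1743 = -20231/1743 + 5339*I*√7/7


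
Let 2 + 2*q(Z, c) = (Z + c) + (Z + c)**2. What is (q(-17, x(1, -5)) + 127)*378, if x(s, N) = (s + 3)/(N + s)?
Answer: 105462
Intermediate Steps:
x(s, N) = (3 + s)/(N + s)
q(Z, c) = -1 + Z/2 + c/2 + (Z + c)**2/2 (q(Z, c) = -1 + ((Z + c) + (Z + c)**2)/2 = -1 + (Z + c + (Z + c)**2)/2 = -1 + (Z/2 + c/2 + (Z + c)**2/2) = -1 + Z/2 + c/2 + (Z + c)**2/2)
(q(-17, x(1, -5)) + 127)*378 = ((-1 + (1/2)*(-17) + ((3 + 1)/(-5 + 1))/2 + (-17 + (3 + 1)/(-5 + 1))**2/2) + 127)*378 = ((-1 - 17/2 + (4/(-4))/2 + (-17 + 4/(-4))**2/2) + 127)*378 = ((-1 - 17/2 + (-1/4*4)/2 + (-17 - 1/4*4)**2/2) + 127)*378 = ((-1 - 17/2 + (1/2)*(-1) + (-17 - 1)**2/2) + 127)*378 = ((-1 - 17/2 - 1/2 + (1/2)*(-18)**2) + 127)*378 = ((-1 - 17/2 - 1/2 + (1/2)*324) + 127)*378 = ((-1 - 17/2 - 1/2 + 162) + 127)*378 = (152 + 127)*378 = 279*378 = 105462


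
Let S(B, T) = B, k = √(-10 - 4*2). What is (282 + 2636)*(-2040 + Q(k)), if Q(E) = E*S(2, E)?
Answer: -5952720 + 17508*I*√2 ≈ -5.9527e+6 + 24760.0*I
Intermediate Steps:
k = 3*I*√2 (k = √(-10 - 8) = √(-18) = 3*I*√2 ≈ 4.2426*I)
Q(E) = 2*E (Q(E) = E*2 = 2*E)
(282 + 2636)*(-2040 + Q(k)) = (282 + 2636)*(-2040 + 2*(3*I*√2)) = 2918*(-2040 + 6*I*√2) = -5952720 + 17508*I*√2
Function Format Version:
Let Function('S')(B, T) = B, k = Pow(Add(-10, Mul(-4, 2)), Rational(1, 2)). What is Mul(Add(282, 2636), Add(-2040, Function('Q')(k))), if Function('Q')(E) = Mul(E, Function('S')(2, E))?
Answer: Add(-5952720, Mul(17508, I, Pow(2, Rational(1, 2)))) ≈ Add(-5.9527e+6, Mul(24760., I))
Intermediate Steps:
k = Mul(3, I, Pow(2, Rational(1, 2))) (k = Pow(Add(-10, -8), Rational(1, 2)) = Pow(-18, Rational(1, 2)) = Mul(3, I, Pow(2, Rational(1, 2))) ≈ Mul(4.2426, I))
Function('Q')(E) = Mul(2, E) (Function('Q')(E) = Mul(E, 2) = Mul(2, E))
Mul(Add(282, 2636), Add(-2040, Function('Q')(k))) = Mul(Add(282, 2636), Add(-2040, Mul(2, Mul(3, I, Pow(2, Rational(1, 2)))))) = Mul(2918, Add(-2040, Mul(6, I, Pow(2, Rational(1, 2))))) = Add(-5952720, Mul(17508, I, Pow(2, Rational(1, 2))))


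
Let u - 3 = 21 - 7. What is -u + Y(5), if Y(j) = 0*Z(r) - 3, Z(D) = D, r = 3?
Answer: -20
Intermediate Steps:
u = 17 (u = 3 + (21 - 7) = 3 + 14 = 17)
Y(j) = -3 (Y(j) = 0*3 - 3 = 0 - 3 = -3)
-u + Y(5) = -1*17 - 3 = -17 - 3 = -20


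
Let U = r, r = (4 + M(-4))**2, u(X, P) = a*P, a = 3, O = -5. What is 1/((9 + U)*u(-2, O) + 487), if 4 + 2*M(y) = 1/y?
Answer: 64/19153 ≈ 0.0033415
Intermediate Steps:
M(y) = -2 + 1/(2*y)
u(X, P) = 3*P
r = 225/64 (r = (4 + (-2 + (1/2)/(-4)))**2 = (4 + (-2 + (1/2)*(-1/4)))**2 = (4 + (-2 - 1/8))**2 = (4 - 17/8)**2 = (15/8)**2 = 225/64 ≈ 3.5156)
U = 225/64 ≈ 3.5156
1/((9 + U)*u(-2, O) + 487) = 1/((9 + 225/64)*(3*(-5)) + 487) = 1/((801/64)*(-15) + 487) = 1/(-12015/64 + 487) = 1/(19153/64) = 64/19153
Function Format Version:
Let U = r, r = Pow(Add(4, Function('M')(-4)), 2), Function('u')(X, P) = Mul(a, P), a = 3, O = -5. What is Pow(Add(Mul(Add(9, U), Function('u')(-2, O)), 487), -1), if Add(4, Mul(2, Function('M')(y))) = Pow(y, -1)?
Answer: Rational(64, 19153) ≈ 0.0033415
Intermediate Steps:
Function('M')(y) = Add(-2, Mul(Rational(1, 2), Pow(y, -1)))
Function('u')(X, P) = Mul(3, P)
r = Rational(225, 64) (r = Pow(Add(4, Add(-2, Mul(Rational(1, 2), Pow(-4, -1)))), 2) = Pow(Add(4, Add(-2, Mul(Rational(1, 2), Rational(-1, 4)))), 2) = Pow(Add(4, Add(-2, Rational(-1, 8))), 2) = Pow(Add(4, Rational(-17, 8)), 2) = Pow(Rational(15, 8), 2) = Rational(225, 64) ≈ 3.5156)
U = Rational(225, 64) ≈ 3.5156
Pow(Add(Mul(Add(9, U), Function('u')(-2, O)), 487), -1) = Pow(Add(Mul(Add(9, Rational(225, 64)), Mul(3, -5)), 487), -1) = Pow(Add(Mul(Rational(801, 64), -15), 487), -1) = Pow(Add(Rational(-12015, 64), 487), -1) = Pow(Rational(19153, 64), -1) = Rational(64, 19153)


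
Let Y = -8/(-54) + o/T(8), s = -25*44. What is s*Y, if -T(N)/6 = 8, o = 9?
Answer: 4675/108 ≈ 43.287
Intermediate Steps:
s = -1100
T(N) = -48 (T(N) = -6*8 = -48)
Y = -17/432 (Y = -8/(-54) + 9/(-48) = -8*(-1/54) + 9*(-1/48) = 4/27 - 3/16 = -17/432 ≈ -0.039352)
s*Y = -1100*(-17/432) = 4675/108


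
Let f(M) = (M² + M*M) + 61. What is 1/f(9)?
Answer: 1/223 ≈ 0.0044843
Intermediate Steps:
f(M) = 61 + 2*M² (f(M) = (M² + M²) + 61 = 2*M² + 61 = 61 + 2*M²)
1/f(9) = 1/(61 + 2*9²) = 1/(61 + 2*81) = 1/(61 + 162) = 1/223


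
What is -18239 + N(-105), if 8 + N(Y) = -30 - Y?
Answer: -18172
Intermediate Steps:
N(Y) = -38 - Y (N(Y) = -8 + (-30 - Y) = -38 - Y)
-18239 + N(-105) = -18239 + (-38 - 1*(-105)) = -18239 + (-38 + 105) = -18239 + 67 = -18172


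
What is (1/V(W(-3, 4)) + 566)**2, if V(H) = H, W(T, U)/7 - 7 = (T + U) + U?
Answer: 2260527025/7056 ≈ 3.2037e+5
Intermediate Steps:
W(T, U) = 49 + 7*T + 14*U (W(T, U) = 49 + 7*((T + U) + U) = 49 + 7*(T + 2*U) = 49 + (7*T + 14*U) = 49 + 7*T + 14*U)
(1/V(W(-3, 4)) + 566)**2 = (1/(49 + 7*(-3) + 14*4) + 566)**2 = (1/(49 - 21 + 56) + 566)**2 = (1/84 + 566)**2 = (47545/84)**2 = 2260527025/7056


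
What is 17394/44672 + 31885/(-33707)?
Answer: -459971/826432 ≈ -0.55657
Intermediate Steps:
17394/44672 + 31885/(-33707) = 17394*(1/44672) + 31885*(-1/33707) = 8697/22336 - 35/37 = -459971/826432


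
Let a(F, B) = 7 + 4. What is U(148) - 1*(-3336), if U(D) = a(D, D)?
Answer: 3347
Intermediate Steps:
a(F, B) = 11
U(D) = 11
U(148) - 1*(-3336) = 11 - 1*(-3336) = 11 + 3336 = 3347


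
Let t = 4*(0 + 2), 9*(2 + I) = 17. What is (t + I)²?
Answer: 5041/81 ≈ 62.235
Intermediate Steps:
I = -⅑ (I = -2 + (⅑)*17 = -2 + 17/9 = -⅑ ≈ -0.11111)
t = 8 (t = 4*2 = 8)
(t + I)² = (8 - ⅑)² = (71/9)² = 5041/81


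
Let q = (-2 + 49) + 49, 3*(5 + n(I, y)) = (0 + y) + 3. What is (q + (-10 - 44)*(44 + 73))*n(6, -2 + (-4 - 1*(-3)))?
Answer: 31110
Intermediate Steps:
n(I, y) = -4 + y/3 (n(I, y) = -5 + ((0 + y) + 3)/3 = -5 + (y + 3)/3 = -5 + (3 + y)/3 = -5 + (1 + y/3) = -4 + y/3)
q = 96 (q = 47 + 49 = 96)
(q + (-10 - 44)*(44 + 73))*n(6, -2 + (-4 - 1*(-3))) = (96 + (-10 - 44)*(44 + 73))*(-4 + (-2 + (-4 - 1*(-3)))/3) = (96 - 54*117)*(-4 + (-2 + (-4 + 3))/3) = (96 - 6318)*(-4 + (-2 - 1)/3) = -6222*(-4 + (1/3)*(-3)) = -6222*(-4 - 1) = -6222*(-5) = 31110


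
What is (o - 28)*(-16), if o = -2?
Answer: 480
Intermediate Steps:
(o - 28)*(-16) = (-2 - 28)*(-16) = -30*(-16) = 480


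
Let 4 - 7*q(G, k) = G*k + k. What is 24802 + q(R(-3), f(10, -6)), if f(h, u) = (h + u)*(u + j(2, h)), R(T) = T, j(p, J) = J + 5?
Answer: 173690/7 ≈ 24813.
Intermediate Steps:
j(p, J) = 5 + J
f(h, u) = (h + u)*(5 + h + u) (f(h, u) = (h + u)*(u + (5 + h)) = (h + u)*(5 + h + u))
q(G, k) = 4/7 - k/7 - G*k/7 (q(G, k) = 4/7 - (G*k + k)/7 = 4/7 - (k + G*k)/7 = 4/7 + (-k/7 - G*k/7) = 4/7 - k/7 - G*k/7)
24802 + q(R(-3), f(10, -6)) = 24802 + (4/7 - ((-6)² + 10*(-6) + 10*(5 + 10) - 6*(5 + 10))/7 - ⅐*(-3)*((-6)² + 10*(-6) + 10*(5 + 10) - 6*(5 + 10))) = 24802 + (4/7 - (36 - 60 + 10*15 - 6*15)/7 - ⅐*(-3)*(36 - 60 + 10*15 - 6*15)) = 24802 + (4/7 - (36 - 60 + 150 - 90)/7 - ⅐*(-3)*(36 - 60 + 150 - 90)) = 24802 + (4/7 - ⅐*36 - ⅐*(-3)*36) = 24802 + (4/7 - 36/7 + 108/7) = 24802 + 76/7 = 173690/7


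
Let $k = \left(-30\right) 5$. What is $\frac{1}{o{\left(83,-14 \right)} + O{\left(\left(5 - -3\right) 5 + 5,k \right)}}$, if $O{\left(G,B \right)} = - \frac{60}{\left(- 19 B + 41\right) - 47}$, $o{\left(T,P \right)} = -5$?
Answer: $- \frac{237}{1190} \approx -0.19916$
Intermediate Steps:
$k = -150$
$O{\left(G,B \right)} = - \frac{60}{-6 - 19 B}$ ($O{\left(G,B \right)} = - \frac{60}{\left(41 - 19 B\right) - 47} = - \frac{60}{-6 - 19 B}$)
$\frac{1}{o{\left(83,-14 \right)} + O{\left(\left(5 - -3\right) 5 + 5,k \right)}} = \frac{1}{-5 + \frac{60}{6 + 19 \left(-150\right)}} = \frac{1}{-5 + \frac{60}{6 - 2850}} = \frac{1}{-5 + \frac{60}{-2844}} = \frac{1}{-5 + 60 \left(- \frac{1}{2844}\right)} = \frac{1}{-5 - \frac{5}{237}} = \frac{1}{- \frac{1190}{237}} = - \frac{237}{1190}$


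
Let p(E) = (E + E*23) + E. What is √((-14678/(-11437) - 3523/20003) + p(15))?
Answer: 2*√4921145793765870897/228774311 ≈ 19.393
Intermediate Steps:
p(E) = 25*E (p(E) = (E + 23*E) + E = 24*E + E = 25*E)
√((-14678/(-11437) - 3523/20003) + p(15)) = √((-14678/(-11437) - 3523/20003) + 25*15) = √((-14678*(-1/11437) - 3523*1/20003) + 375) = √((14678/11437 - 3523/20003) + 375) = √(253311483/228774311 + 375) = √(86043678108/228774311) = 2*√4921145793765870897/228774311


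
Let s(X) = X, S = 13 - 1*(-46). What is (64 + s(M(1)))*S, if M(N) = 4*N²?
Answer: 4012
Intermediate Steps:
S = 59 (S = 13 + 46 = 59)
(64 + s(M(1)))*S = (64 + 4*1²)*59 = (64 + 4*1)*59 = (64 + 4)*59 = 68*59 = 4012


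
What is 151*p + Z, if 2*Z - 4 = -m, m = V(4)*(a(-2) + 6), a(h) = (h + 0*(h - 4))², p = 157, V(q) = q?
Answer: 23689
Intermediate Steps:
a(h) = h² (a(h) = (h + 0*(-4 + h))² = (h + 0)² = h²)
m = 40 (m = 4*((-2)² + 6) = 4*(4 + 6) = 4*10 = 40)
Z = -18 (Z = 2 + (-1*40)/2 = 2 + (½)*(-40) = 2 - 20 = -18)
151*p + Z = 151*157 - 18 = 23707 - 18 = 23689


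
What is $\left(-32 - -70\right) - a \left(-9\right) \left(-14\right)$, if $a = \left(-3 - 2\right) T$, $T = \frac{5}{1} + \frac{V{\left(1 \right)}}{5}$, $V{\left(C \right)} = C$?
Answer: $3314$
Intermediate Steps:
$T = \frac{26}{5}$ ($T = \frac{5}{1} + 1 \cdot \frac{1}{5} = 5 \cdot 1 + 1 \cdot \frac{1}{5} = 5 + \frac{1}{5} = \frac{26}{5} \approx 5.2$)
$a = -26$ ($a = \left(-3 - 2\right) \frac{26}{5} = \left(-5\right) \frac{26}{5} = -26$)
$\left(-32 - -70\right) - a \left(-9\right) \left(-14\right) = \left(-32 - -70\right) - \left(-26\right) \left(-9\right) \left(-14\right) = \left(-32 + 70\right) - 234 \left(-14\right) = 38 - -3276 = 38 + 3276 = 3314$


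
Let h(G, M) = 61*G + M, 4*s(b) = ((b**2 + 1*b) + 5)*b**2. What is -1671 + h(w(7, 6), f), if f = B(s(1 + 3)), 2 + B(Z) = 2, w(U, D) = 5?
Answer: -1366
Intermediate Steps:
s(b) = b**2*(5 + b + b**2)/4 (s(b) = (((b**2 + 1*b) + 5)*b**2)/4 = (((b**2 + b) + 5)*b**2)/4 = (((b + b**2) + 5)*b**2)/4 = ((5 + b + b**2)*b**2)/4 = (b**2*(5 + b + b**2))/4 = b**2*(5 + b + b**2)/4)
B(Z) = 0 (B(Z) = -2 + 2 = 0)
f = 0
h(G, M) = M + 61*G
-1671 + h(w(7, 6), f) = -1671 + (0 + 61*5) = -1671 + (0 + 305) = -1671 + 305 = -1366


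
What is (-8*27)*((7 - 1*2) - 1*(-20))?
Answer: -5400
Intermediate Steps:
(-8*27)*((7 - 1*2) - 1*(-20)) = -216*((7 - 2) + 20) = -216*(5 + 20) = -216*25 = -5400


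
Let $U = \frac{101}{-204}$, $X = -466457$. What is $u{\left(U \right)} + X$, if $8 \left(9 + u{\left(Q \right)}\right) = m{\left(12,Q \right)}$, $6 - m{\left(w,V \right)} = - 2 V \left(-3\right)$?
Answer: $- \frac{126878447}{272} \approx -4.6647 \cdot 10^{5}$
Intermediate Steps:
$m{\left(w,V \right)} = 6 - 6 V$ ($m{\left(w,V \right)} = 6 - - 2 V \left(-3\right) = 6 - 6 V$)
$U = - \frac{101}{204}$ ($U = 101 \left(- \frac{1}{204}\right) = - \frac{101}{204} \approx -0.4951$)
$u{\left(Q \right)} = - \frac{33}{4} - \frac{3 Q}{4}$ ($u{\left(Q \right)} = -9 + \frac{6 - 6 Q}{8} = -9 - \left(- \frac{3}{4} + \frac{3 Q}{4}\right) = - \frac{33}{4} - \frac{3 Q}{4}$)
$u{\left(U \right)} + X = \left(- \frac{33}{4} - - \frac{101}{272}\right) - 466457 = \left(- \frac{33}{4} + \frac{101}{272}\right) - 466457 = - \frac{2143}{272} - 466457 = - \frac{126878447}{272}$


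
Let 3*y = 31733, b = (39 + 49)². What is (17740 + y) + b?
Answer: 108185/3 ≈ 36062.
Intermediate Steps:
b = 7744 (b = 88² = 7744)
y = 31733/3 (y = (⅓)*31733 = 31733/3 ≈ 10578.)
(17740 + y) + b = (17740 + 31733/3) + 7744 = 84953/3 + 7744 = 108185/3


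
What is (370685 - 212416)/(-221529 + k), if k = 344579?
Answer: 158269/123050 ≈ 1.2862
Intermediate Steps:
(370685 - 212416)/(-221529 + k) = (370685 - 212416)/(-221529 + 344579) = 158269/123050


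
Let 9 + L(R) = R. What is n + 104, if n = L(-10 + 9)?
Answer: 94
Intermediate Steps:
L(R) = -9 + R
n = -10 (n = -9 + (-10 + 9) = -9 - 1 = -10)
n + 104 = -10 + 104 = 94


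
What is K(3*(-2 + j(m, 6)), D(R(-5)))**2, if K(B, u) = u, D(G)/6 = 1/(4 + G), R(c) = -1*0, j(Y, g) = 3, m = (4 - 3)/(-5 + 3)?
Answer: 9/4 ≈ 2.2500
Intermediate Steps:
m = -1/2 (m = 1/(-2) = 1*(-1/2) = -1/2 ≈ -0.50000)
R(c) = 0
D(G) = 6/(4 + G)
K(3*(-2 + j(m, 6)), D(R(-5)))**2 = (6/(4 + 0))**2 = (6/4)**2 = (6*(1/4))**2 = (3/2)**2 = 9/4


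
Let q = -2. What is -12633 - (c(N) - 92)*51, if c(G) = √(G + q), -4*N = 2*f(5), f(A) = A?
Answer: -7941 - 153*I*√2/2 ≈ -7941.0 - 108.19*I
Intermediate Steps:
N = -5/2 ≈ -2.5000
c(G) = √(-2 + G) (c(G) = √(G - 2) = √(-2 + G))
-12633 - (c(N) - 92)*51 = -12633 - (√(-2 - 5/2) - 92)*51 = -12633 - (√(-9/2) - 92)*51 = -12633 - (3*I*√2/2 - 92)*51 = -12633 - (-92 + 3*I*√2/2)*51 = -12633 - (-4692 + 153*I*√2/2) = -12633 + (4692 - 153*I*√2/2) = -7941 - 153*I*√2/2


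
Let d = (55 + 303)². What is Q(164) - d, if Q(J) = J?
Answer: -128000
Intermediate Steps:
d = 128164 (d = 358² = 128164)
Q(164) - d = 164 - 1*128164 = 164 - 128164 = -128000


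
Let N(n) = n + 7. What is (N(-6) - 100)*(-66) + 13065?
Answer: 19599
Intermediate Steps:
N(n) = 7 + n
(N(-6) - 100)*(-66) + 13065 = ((7 - 6) - 100)*(-66) + 13065 = (1 - 100)*(-66) + 13065 = -99*(-66) + 13065 = 6534 + 13065 = 19599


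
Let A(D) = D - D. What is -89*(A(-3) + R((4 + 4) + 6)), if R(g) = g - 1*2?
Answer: -1068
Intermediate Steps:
A(D) = 0
R(g) = -2 + g (R(g) = g - 2 = -2 + g)
-89*(A(-3) + R((4 + 4) + 6)) = -89*(0 + (-2 + ((4 + 4) + 6))) = -89*(0 + (-2 + (8 + 6))) = -89*(0 + (-2 + 14)) = -89*(0 + 12) = -89*12 = -1068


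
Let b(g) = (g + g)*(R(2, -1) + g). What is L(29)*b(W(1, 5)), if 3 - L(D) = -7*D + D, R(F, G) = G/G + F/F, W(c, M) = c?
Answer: 1062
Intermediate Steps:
R(F, G) = 2 (R(F, G) = 1 + 1 = 2)
b(g) = 2*g*(2 + g) (b(g) = (g + g)*(2 + g) = (2*g)*(2 + g) = 2*g*(2 + g))
L(D) = 3 + 6*D (L(D) = 3 - (-7*D + D) = 3 - (-6)*D = 3 + 6*D)
L(29)*b(W(1, 5)) = (3 + 6*29)*(2*1*(2 + 1)) = (3 + 174)*(2*1*3) = 177*6 = 1062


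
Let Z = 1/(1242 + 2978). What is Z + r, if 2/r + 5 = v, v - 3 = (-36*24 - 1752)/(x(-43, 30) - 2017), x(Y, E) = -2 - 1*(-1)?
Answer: -170305/59924 ≈ -2.8420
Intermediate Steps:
x(Y, E) = -1 (x(Y, E) = -2 + 1 = -1)
Z = 1/4220 ≈ 0.00023697
v = 4335/1009 (v = 3 + (-36*24 - 1752)/(-1 - 2017) = 3 + (-864 - 1752)/(-2018) = 3 - 2616*(-1/2018) = 3 + 1308/1009 = 4335/1009 ≈ 4.2963)
r = -1009/355 (r = 2/(-5 + 4335/1009) = 2/(-710/1009) = 2*(-1009/710) = -1009/355 ≈ -2.8423)
Z + r = 1/4220 - 1009/355 = -170305/59924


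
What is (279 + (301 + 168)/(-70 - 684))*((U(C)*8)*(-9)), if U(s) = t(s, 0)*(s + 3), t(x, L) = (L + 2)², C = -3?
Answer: 0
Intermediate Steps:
t(x, L) = (2 + L)²
U(s) = 12 + 4*s (U(s) = (2 + 0)²*(s + 3) = 2²*(3 + s) = 4*(3 + s) = 12 + 4*s)
(279 + (301 + 168)/(-70 - 684))*((U(C)*8)*(-9)) = (279 + (301 + 168)/(-70 - 684))*(((12 + 4*(-3))*8)*(-9)) = (279 + 469/(-754))*(((12 - 12)*8)*(-9)) = (279 + 469*(-1/754))*((0*8)*(-9)) = (279 - 469/754)*(0*(-9)) = (209897/754)*0 = 0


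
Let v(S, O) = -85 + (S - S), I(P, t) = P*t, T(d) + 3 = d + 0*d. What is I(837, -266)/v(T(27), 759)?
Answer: 222642/85 ≈ 2619.3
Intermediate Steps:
T(d) = -3 + d (T(d) = -3 + (d + 0*d) = -3 + (d + 0) = -3 + d)
v(S, O) = -85 (v(S, O) = -85 + 0 = -85)
I(837, -266)/v(T(27), 759) = (837*(-266))/(-85) = -222642*(-1/85) = 222642/85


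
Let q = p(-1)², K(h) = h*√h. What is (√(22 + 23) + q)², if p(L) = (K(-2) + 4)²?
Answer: (3*√5 + 16*(2 - I*√2)⁴)² ≈ 63666.0 + 3.1953e+5*I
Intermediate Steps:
K(h) = h^(3/2)
p(L) = (4 - 2*I*√2)² (p(L) = ((-2)^(3/2) + 4)² = (-2*I*√2 + 4)² = (4 - 2*I*√2)²)
q = (8 - 16*I*√2)² ≈ -448.0 - 362.04*I
(√(22 + 23) + q)² = (√(22 + 23) + 16*(2 - I*√2)⁴)² = (√45 + 16*(2 - I*√2)⁴)² = (3*√5 + 16*(2 - I*√2)⁴)²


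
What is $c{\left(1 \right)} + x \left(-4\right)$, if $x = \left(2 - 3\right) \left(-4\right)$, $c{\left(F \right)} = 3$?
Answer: $-13$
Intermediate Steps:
$x = 4$ ($x = \left(-1\right) \left(-4\right) = 4$)
$c{\left(1 \right)} + x \left(-4\right) = 3 + 4 \left(-4\right) = 3 - 16 = -13$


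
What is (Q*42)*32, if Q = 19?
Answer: 25536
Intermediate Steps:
(Q*42)*32 = (19*42)*32 = 798*32 = 25536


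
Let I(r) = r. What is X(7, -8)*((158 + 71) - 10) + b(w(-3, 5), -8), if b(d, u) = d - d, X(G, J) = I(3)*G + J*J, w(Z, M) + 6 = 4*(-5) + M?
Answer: 18615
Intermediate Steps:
w(Z, M) = -26 + M (w(Z, M) = -6 + (4*(-5) + M) = -6 + (-20 + M) = -26 + M)
X(G, J) = J**2 + 3*G (X(G, J) = 3*G + J*J = 3*G + J**2 = J**2 + 3*G)
b(d, u) = 0
X(7, -8)*((158 + 71) - 10) + b(w(-3, 5), -8) = ((-8)**2 + 3*7)*((158 + 71) - 10) + 0 = (64 + 21)*(229 - 10) + 0 = 85*219 + 0 = 18615 + 0 = 18615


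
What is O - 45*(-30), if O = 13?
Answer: 1363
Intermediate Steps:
O - 45*(-30) = 13 - 45*(-30) = 13 + 1350 = 1363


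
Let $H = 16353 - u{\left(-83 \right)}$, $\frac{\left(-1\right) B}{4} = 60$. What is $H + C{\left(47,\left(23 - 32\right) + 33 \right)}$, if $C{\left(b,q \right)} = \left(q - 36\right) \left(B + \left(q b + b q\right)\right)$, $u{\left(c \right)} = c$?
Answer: $-7756$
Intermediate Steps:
$B = -240$ ($B = \left(-4\right) 60 = -240$)
$H = 16436$ ($H = 16353 - -83 = 16353 + 83 = 16436$)
$C{\left(b,q \right)} = \left(-240 + 2 b q\right) \left(-36 + q\right)$ ($C{\left(b,q \right)} = \left(q - 36\right) \left(-240 + \left(q b + b q\right)\right) = \left(-36 + q\right) \left(-240 + \left(b q + b q\right)\right) = \left(-36 + q\right) \left(-240 + 2 b q\right) = \left(-240 + 2 b q\right) \left(-36 + q\right)$)
$H + C{\left(47,\left(23 - 32\right) + 33 \right)} = 16436 + \left(8640 - 240 \left(\left(23 - 32\right) + 33\right) - 3384 \left(\left(23 - 32\right) + 33\right) + 2 \cdot 47 \left(\left(23 - 32\right) + 33\right)^{2}\right) = 16436 + \left(8640 - 240 \left(-9 + 33\right) - 3384 \left(-9 + 33\right) + 2 \cdot 47 \left(-9 + 33\right)^{2}\right) = 16436 + \left(8640 - 5760 - 3384 \cdot 24 + 2 \cdot 47 \cdot 24^{2}\right) = 16436 + \left(8640 - 5760 - 81216 + 2 \cdot 47 \cdot 576\right) = 16436 + \left(8640 - 5760 - 81216 + 54144\right) = 16436 - 24192 = -7756$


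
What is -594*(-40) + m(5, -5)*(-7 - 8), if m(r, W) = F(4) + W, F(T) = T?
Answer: 23775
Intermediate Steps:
m(r, W) = 4 + W
-594*(-40) + m(5, -5)*(-7 - 8) = -594*(-40) + (4 - 5)*(-7 - 8) = 23760 - 1*(-15) = 23760 + 15 = 23775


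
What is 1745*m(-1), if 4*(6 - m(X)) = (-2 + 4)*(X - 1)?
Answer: 12215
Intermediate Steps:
m(X) = 13/2 - X/2 (m(X) = 6 - (-2 + 4)*(X - 1)/4 = 6 - (-1 + X)/2 = 6 - (-2 + 2*X)/4 = 6 + (½ - X/2) = 13/2 - X/2)
1745*m(-1) = 1745*(13/2 - ½*(-1)) = 1745*(13/2 + ½) = 1745*7 = 12215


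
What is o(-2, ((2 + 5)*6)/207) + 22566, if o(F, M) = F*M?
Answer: 1557026/69 ≈ 22566.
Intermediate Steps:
o(-2, ((2 + 5)*6)/207) + 22566 = -2*(2 + 5)*6/207 + 22566 = -2*7*6/207 + 22566 = -84/207 + 22566 = -2*14/69 + 22566 = -28/69 + 22566 = 1557026/69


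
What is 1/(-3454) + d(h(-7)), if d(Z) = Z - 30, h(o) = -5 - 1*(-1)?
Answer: -117437/3454 ≈ -34.000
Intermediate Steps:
h(o) = -4 (h(o) = -5 + 1 = -4)
d(Z) = -30 + Z
1/(-3454) + d(h(-7)) = 1/(-3454) + (-30 - 4) = -1/3454 - 34 = -117437/3454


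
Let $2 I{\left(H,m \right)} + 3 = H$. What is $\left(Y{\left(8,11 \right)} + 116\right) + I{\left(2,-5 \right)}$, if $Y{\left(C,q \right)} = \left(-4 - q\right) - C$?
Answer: $\frac{185}{2} \approx 92.5$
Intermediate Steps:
$I{\left(H,m \right)} = - \frac{3}{2} + \frac{H}{2}$
$Y{\left(C,q \right)} = -4 - C - q$
$\left(Y{\left(8,11 \right)} + 116\right) + I{\left(2,-5 \right)} = \left(\left(-4 - 8 - 11\right) + 116\right) + \left(- \frac{3}{2} + \frac{1}{2} \cdot 2\right) = \left(\left(-4 - 8 - 11\right) + 116\right) + \left(- \frac{3}{2} + 1\right) = \left(-23 + 116\right) - \frac{1}{2} = 93 - \frac{1}{2} = \frac{185}{2}$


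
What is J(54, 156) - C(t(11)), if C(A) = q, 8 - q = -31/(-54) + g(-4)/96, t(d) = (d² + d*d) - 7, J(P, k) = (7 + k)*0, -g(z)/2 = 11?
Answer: -3307/432 ≈ -7.6551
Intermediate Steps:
g(z) = -22 (g(z) = -2*11 = -22)
J(P, k) = 0
t(d) = -7 + 2*d² (t(d) = (d² + d²) - 7 = 2*d² - 7 = -7 + 2*d²)
q = 3307/432 (q = 8 - (-31/(-54) - 22/96) = 8 - (-31*(-1/54) - 22*1/96) = 8 - (31/54 - 11/48) = 8 - 1*149/432 = 8 - 149/432 = 3307/432 ≈ 7.6551)
C(A) = 3307/432
J(54, 156) - C(t(11)) = 0 - 1*3307/432 = 0 - 3307/432 = -3307/432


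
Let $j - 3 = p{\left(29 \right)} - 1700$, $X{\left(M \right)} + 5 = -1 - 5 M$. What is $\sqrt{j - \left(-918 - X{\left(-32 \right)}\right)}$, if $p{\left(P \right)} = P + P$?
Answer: $9 i \sqrt{7} \approx 23.812 i$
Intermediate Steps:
$X{\left(M \right)} = -6 - 5 M$ ($X{\left(M \right)} = -5 - \left(1 + 5 M\right) = -6 - 5 M$)
$p{\left(P \right)} = 2 P$
$j = -1639$ ($j = 3 + \left(2 \cdot 29 - 1700\right) = 3 + \left(58 - 1700\right) = 3 - 1642 = -1639$)
$\sqrt{j - \left(-918 - X{\left(-32 \right)}\right)} = \sqrt{-1639 + \left(\left(\left(-6 - -160\right) + 1072\right) - 154\right)} = \sqrt{-1639 + \left(\left(\left(-6 + 160\right) + 1072\right) - 154\right)} = \sqrt{-1639 + \left(\left(154 + 1072\right) - 154\right)} = \sqrt{-1639 + \left(1226 - 154\right)} = \sqrt{-1639 + 1072} = \sqrt{-567} = 9 i \sqrt{7}$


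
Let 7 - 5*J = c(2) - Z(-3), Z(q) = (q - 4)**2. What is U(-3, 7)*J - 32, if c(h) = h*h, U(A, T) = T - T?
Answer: -32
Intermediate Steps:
Z(q) = (-4 + q)**2
U(A, T) = 0
c(h) = h**2
J = 52/5 (J = 7/5 - (2**2 - (-4 - 3)**2)/5 = 7/5 - (4 - 1*(-7)**2)/5 = 7/5 - (4 - 1*49)/5 = 7/5 - (4 - 49)/5 = 7/5 - 1/5*(-45) = 7/5 + 9 = 52/5 ≈ 10.400)
U(-3, 7)*J - 32 = 0*(52/5) - 32 = 0 - 32 = -32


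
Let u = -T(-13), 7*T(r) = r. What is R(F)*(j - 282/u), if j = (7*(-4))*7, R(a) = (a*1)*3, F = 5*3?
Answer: -203490/13 ≈ -15653.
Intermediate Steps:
F = 15
T(r) = r/7
u = 13/7 (u = -(-13)/7 = -1*(-13/7) = 13/7 ≈ 1.8571)
R(a) = 3*a (R(a) = a*3 = 3*a)
j = -196 (j = -28*7 = -196)
R(F)*(j - 282/u) = (3*15)*(-196 - 282/13/7) = 45*(-196 - 282*7/13) = 45*(-196 - 1974/13) = 45*(-4522/13) = -203490/13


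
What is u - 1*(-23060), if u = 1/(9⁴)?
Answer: 151296661/6561 ≈ 23060.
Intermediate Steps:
u = 1/6561 ≈ 0.00015242
u - 1*(-23060) = 1/6561 - 1*(-23060) = 1/6561 + 23060 = 151296661/6561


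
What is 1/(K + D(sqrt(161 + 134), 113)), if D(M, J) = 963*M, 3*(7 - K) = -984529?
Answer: 590730/193375307561 - 8667*sqrt(295)/966876537805 ≈ 2.9009e-6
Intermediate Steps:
K = 984550/3 (K = 7 - 1/3*(-984529) = 7 + 984529/3 = 984550/3 ≈ 3.2818e+5)
1/(K + D(sqrt(161 + 134), 113)) = 1/(984550/3 + 963*sqrt(161 + 134)) = 1/(984550/3 + 963*sqrt(295))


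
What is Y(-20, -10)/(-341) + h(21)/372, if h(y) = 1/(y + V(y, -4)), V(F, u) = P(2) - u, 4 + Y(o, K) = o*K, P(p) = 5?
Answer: -70549/122760 ≈ -0.57469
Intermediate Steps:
Y(o, K) = -4 + K*o (Y(o, K) = -4 + o*K = -4 + K*o)
V(F, u) = 5 - u
h(y) = 1/(9 + y) (h(y) = 1/(y + (5 - 1*(-4))) = 1/(y + (5 + 4)) = 1/(y + 9) = 1/(9 + y))
Y(-20, -10)/(-341) + h(21)/372 = (-4 - 10*(-20))/(-341) + 1/((9 + 21)*372) = (-4 + 200)*(-1/341) + (1/372)/30 = 196*(-1/341) + (1/30)*(1/372) = -196/341 + 1/11160 = -70549/122760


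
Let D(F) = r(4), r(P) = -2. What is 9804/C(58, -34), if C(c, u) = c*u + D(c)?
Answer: -1634/329 ≈ -4.9666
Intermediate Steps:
D(F) = -2
C(c, u) = -2 + c*u (C(c, u) = c*u - 2 = -2 + c*u)
9804/C(58, -34) = 9804/(-2 + 58*(-34)) = 9804/(-2 - 1972) = 9804/(-1974) = 9804*(-1/1974) = -1634/329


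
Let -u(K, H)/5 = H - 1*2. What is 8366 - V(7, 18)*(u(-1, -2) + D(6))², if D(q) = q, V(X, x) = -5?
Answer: 11746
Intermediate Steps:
u(K, H) = 10 - 5*H (u(K, H) = -5*(H - 1*2) = -5*(H - 2) = -5*(-2 + H) = 10 - 5*H)
8366 - V(7, 18)*(u(-1, -2) + D(6))² = 8366 - (-5)*((10 - 5*(-2)) + 6)² = 8366 - (-5)*((10 + 10) + 6)² = 8366 - (-5)*(20 + 6)² = 8366 - (-5)*26² = 8366 - (-5)*676 = 8366 - 1*(-3380) = 8366 + 3380 = 11746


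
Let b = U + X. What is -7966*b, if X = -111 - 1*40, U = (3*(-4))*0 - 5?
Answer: 1242696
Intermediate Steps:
U = -5 (U = -12*0 - 5 = 0 - 5 = -5)
X = -151 (X = -111 - 40 = -151)
b = -156 (b = -5 - 151 = -156)
-7966*b = -7966*(-156) = 1242696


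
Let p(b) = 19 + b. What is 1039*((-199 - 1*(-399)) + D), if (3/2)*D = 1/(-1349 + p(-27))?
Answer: 845951722/4071 ≈ 2.0780e+5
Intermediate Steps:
D = -2/4071 (D = 2/(3*(-1349 + (19 - 27))) = 2/(3*(-1349 - 8)) = (⅔)/(-1357) = (⅔)*(-1/1357) = -2/4071 ≈ -0.00049128)
1039*((-199 - 1*(-399)) + D) = 1039*((-199 - 1*(-399)) - 2/4071) = 1039*((-199 + 399) - 2/4071) = 1039*(200 - 2/4071) = 1039*(814198/4071) = 845951722/4071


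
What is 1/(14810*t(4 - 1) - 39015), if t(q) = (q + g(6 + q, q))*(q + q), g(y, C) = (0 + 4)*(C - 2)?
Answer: 1/583005 ≈ 1.7153e-6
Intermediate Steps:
g(y, C) = -8 + 4*C (g(y, C) = 4*(-2 + C) = -8 + 4*C)
t(q) = 2*q*(-8 + 5*q) (t(q) = (q + (-8 + 4*q))*(q + q) = (-8 + 5*q)*(2*q) = 2*q*(-8 + 5*q))
1/(14810*t(4 - 1) - 39015) = 1/(14810*(2*(4 - 1)*(-8 + 5*(4 - 1))) - 39015) = 1/(14810*(2*3*(-8 + 5*3)) - 39015) = 1/(14810*(2*3*(-8 + 15)) - 39015) = 1/(14810*(2*3*7) - 39015) = 1/(14810*42 - 39015) = 1/(622020 - 39015) = 1/583005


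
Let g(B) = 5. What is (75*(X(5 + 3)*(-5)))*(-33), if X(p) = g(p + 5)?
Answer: 61875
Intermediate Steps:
X(p) = 5
(75*(X(5 + 3)*(-5)))*(-33) = (75*(5*(-5)))*(-33) = (75*(-25))*(-33) = -1875*(-33) = 61875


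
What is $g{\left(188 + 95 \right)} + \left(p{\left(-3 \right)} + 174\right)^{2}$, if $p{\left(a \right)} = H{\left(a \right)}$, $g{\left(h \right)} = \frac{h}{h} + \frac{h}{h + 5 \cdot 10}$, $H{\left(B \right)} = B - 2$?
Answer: $\frac{9511429}{333} \approx 28563.0$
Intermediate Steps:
$H{\left(B \right)} = -2 + B$
$g{\left(h \right)} = 1 + \frac{h}{50 + h}$ ($g{\left(h \right)} = 1 + \frac{h}{h + 50} = 1 + \frac{h}{50 + h}$)
$p{\left(a \right)} = -2 + a$
$g{\left(188 + 95 \right)} + \left(p{\left(-3 \right)} + 174\right)^{2} = \frac{2 \left(25 + \left(188 + 95\right)\right)}{50 + \left(188 + 95\right)} + \left(\left(-2 - 3\right) + 174\right)^{2} = \frac{2 \left(25 + 283\right)}{50 + 283} + \left(-5 + 174\right)^{2} = 2 \cdot \frac{1}{333} \cdot 308 + 169^{2} = 2 \cdot \frac{1}{333} \cdot 308 + 28561 = \frac{616}{333} + 28561 = \frac{9511429}{333}$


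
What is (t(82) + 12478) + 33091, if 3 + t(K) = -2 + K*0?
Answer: 45564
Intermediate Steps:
t(K) = -5 (t(K) = -3 + (-2 + K*0) = -3 + (-2 + 0) = -3 - 2 = -5)
(t(82) + 12478) + 33091 = (-5 + 12478) + 33091 = 12473 + 33091 = 45564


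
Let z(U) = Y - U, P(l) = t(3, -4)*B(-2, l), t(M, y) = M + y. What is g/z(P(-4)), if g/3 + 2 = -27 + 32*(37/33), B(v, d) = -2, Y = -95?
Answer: -227/1067 ≈ -0.21275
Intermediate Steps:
P(l) = 2 (P(l) = (3 - 4)*(-2) = -1*(-2) = 2)
z(U) = -95 - U
g = 227/11 (g = -6 + 3*(-27 + 32*(37/33)) = -6 + 3*(-27 + 1184/33) = -6 + 3*(293/33) = -6 + 293/11 = 227/11 ≈ 20.636)
g/z(P(-4)) = 227/(11*(-95 - 1*2)) = 227/(11*(-95 - 2)) = (227/11)/(-97) = (227/11)*(-1/97) = -227/1067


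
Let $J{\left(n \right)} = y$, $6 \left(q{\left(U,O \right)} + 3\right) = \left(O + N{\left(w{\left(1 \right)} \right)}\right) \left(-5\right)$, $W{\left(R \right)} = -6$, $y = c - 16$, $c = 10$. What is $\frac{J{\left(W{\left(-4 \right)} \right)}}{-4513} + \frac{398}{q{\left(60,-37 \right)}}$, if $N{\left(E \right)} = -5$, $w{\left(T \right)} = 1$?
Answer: $\frac{898183}{72208} \approx 12.439$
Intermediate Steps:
$y = -6$ ($y = 10 - 16 = -6$)
$q{\left(U,O \right)} = \frac{7}{6} - \frac{5 O}{6}$ ($q{\left(U,O \right)} = -3 + \frac{\left(O - 5\right) \left(-5\right)}{6} = -3 + \frac{\left(-5 + O\right) \left(-5\right)}{6} = -3 + \frac{25 - 5 O}{6} = -3 - \left(- \frac{25}{6} + \frac{5 O}{6}\right) = \frac{7}{6} - \frac{5 O}{6}$)
$J{\left(n \right)} = -6$
$\frac{J{\left(W{\left(-4 \right)} \right)}}{-4513} + \frac{398}{q{\left(60,-37 \right)}} = - \frac{6}{-4513} + \frac{398}{\frac{7}{6} - - \frac{185}{6}} = \left(-6\right) \left(- \frac{1}{4513}\right) + \frac{398}{\frac{7}{6} + \frac{185}{6}} = \frac{6}{4513} + \frac{398}{32} = \frac{6}{4513} + 398 \cdot \frac{1}{32} = \frac{6}{4513} + \frac{199}{16} = \frac{898183}{72208}$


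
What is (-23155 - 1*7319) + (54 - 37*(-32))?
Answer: -29236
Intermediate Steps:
(-23155 - 1*7319) + (54 - 37*(-32)) = (-23155 - 7319) + (54 + 1184) = -30474 + 1238 = -29236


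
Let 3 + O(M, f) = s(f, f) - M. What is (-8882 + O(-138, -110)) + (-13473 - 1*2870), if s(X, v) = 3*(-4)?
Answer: -25102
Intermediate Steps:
s(X, v) = -12
O(M, f) = -15 - M (O(M, f) = -3 + (-12 - M) = -15 - M)
(-8882 + O(-138, -110)) + (-13473 - 1*2870) = (-8882 + (-15 - 1*(-138))) + (-13473 - 1*2870) = (-8882 + (-15 + 138)) + (-13473 - 2870) = (-8882 + 123) - 16343 = -8759 - 16343 = -25102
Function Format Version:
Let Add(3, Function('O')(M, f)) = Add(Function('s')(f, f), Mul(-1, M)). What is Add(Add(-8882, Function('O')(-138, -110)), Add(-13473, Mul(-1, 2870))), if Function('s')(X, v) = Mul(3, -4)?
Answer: -25102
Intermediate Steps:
Function('s')(X, v) = -12
Function('O')(M, f) = Add(-15, Mul(-1, M)) (Function('O')(M, f) = Add(-3, Add(-12, Mul(-1, M))) = Add(-15, Mul(-1, M)))
Add(Add(-8882, Function('O')(-138, -110)), Add(-13473, Mul(-1, 2870))) = Add(Add(-8882, Add(-15, Mul(-1, -138))), Add(-13473, Mul(-1, 2870))) = Add(Add(-8882, Add(-15, 138)), Add(-13473, -2870)) = Add(Add(-8882, 123), -16343) = Add(-8759, -16343) = -25102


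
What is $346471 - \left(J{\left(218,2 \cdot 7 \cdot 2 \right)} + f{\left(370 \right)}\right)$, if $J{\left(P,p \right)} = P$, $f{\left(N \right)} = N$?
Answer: $345883$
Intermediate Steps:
$346471 - \left(J{\left(218,2 \cdot 7 \cdot 2 \right)} + f{\left(370 \right)}\right) = 346471 - \left(218 + 370\right) = 346471 - 588 = 345883$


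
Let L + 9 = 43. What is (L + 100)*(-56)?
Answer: -7504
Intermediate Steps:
L = 34 (L = -9 + 43 = 34)
(L + 100)*(-56) = (34 + 100)*(-56) = 134*(-56) = -7504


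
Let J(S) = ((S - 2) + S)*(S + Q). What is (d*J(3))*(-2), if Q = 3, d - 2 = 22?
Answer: -1152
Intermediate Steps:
d = 24 (d = 2 + 22 = 24)
J(S) = (-2 + 2*S)*(3 + S) (J(S) = ((S - 2) + S)*(S + 3) = ((-2 + S) + S)*(3 + S) = (-2 + 2*S)*(3 + S))
(d*J(3))*(-2) = (24*(-6 + 2*3**2 + 4*3))*(-2) = (24*(-6 + 2*9 + 12))*(-2) = (24*(-6 + 18 + 12))*(-2) = (24*24)*(-2) = 576*(-2) = -1152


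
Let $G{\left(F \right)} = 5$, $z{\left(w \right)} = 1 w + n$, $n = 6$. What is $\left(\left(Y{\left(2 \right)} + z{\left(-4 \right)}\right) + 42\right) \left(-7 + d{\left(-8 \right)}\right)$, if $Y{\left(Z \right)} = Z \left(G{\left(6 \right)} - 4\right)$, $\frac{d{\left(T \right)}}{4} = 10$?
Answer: $1518$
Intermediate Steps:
$z{\left(w \right)} = 6 + w$ ($z{\left(w \right)} = 1 w + 6 = w + 6 = 6 + w$)
$d{\left(T \right)} = 40$ ($d{\left(T \right)} = 4 \cdot 10 = 40$)
$Y{\left(Z \right)} = Z$ ($Y{\left(Z \right)} = Z \left(5 - 4\right) = Z 1 = Z$)
$\left(\left(Y{\left(2 \right)} + z{\left(-4 \right)}\right) + 42\right) \left(-7 + d{\left(-8 \right)}\right) = \left(\left(2 + \left(6 - 4\right)\right) + 42\right) \left(-7 + 40\right) = \left(\left(2 + 2\right) + 42\right) 33 = \left(4 + 42\right) 33 = 46 \cdot 33 = 1518$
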